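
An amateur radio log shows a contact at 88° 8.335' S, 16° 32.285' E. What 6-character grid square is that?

JA81gu

Offset from 180°W / 90°S: lon 196.5381°, lat 1.8611°.
Field: 196.5381/20 → 9 → J, 1.8611/10 → 0 → A; chars JA.
Square: 16.5381/2 → 8, 1.8611/1 → 1; chars 81.
Subsquare: 0.5381/0.0833333 → 6 → g, 0.8611/0.0416667 → 20 → u; chars gu.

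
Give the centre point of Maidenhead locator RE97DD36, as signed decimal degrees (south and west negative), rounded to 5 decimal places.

-42.84792, 178.27917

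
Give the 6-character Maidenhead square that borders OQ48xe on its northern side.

Latitude subsquare e = 4; +1 → 5 = f.
The longitude characters are unchanged.

OQ48xf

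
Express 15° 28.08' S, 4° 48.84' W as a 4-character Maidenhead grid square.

Add 180° to longitude and 90° to latitude: 175.19, 74.53.
Field (20°×10°, letters A–R): lon ⌊175.19/20⌋ = 8 → I; lat ⌊74.53/10⌋ = 7 → H.
Square (2°×1°, digits 0–9): lon ⌊15.19/2⌋ = 7; lat ⌊4.53/1⌋ = 4.

IH74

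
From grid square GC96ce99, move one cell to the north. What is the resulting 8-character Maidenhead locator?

Latitude extended square 9; +1 → 10, wraps to 0, carry into subsquare.
Latitude subsquare e = 4; +1 → 5 = f.
The longitude characters are unchanged.

GC96cf90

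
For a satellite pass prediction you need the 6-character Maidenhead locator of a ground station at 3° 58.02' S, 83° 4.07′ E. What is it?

Add 180° to longitude and 90° to latitude: 263.0678, 86.0330.
Field: lon ⌊263.0678/20⌋ = 13 → N; lat ⌊86.0330/10⌋ = 8 → I.
Square: lon ⌊3.0678/2⌋ = 1; lat ⌊6.0330/1⌋ = 6.
Subsquare: lon ⌊1.0678/0.0833333⌋ = 12 → m; lat ⌊0.0330/0.0416667⌋ = 0 → a.

NI16ma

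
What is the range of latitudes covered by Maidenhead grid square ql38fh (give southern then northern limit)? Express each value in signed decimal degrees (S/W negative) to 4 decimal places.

28.2917, 28.3333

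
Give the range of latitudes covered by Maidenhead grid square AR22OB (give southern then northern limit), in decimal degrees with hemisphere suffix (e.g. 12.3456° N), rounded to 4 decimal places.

82.0417° N, 82.0833° N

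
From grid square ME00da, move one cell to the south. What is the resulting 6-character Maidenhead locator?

MD09dx

Latitude subsquare a = 0; −1 → -1, wraps to 23 = x, carry into square.
Latitude square 0; −1 → -1, wraps to 9, carry into field.
Latitude field E = 4; −1 → 3 = D.
The longitude characters are unchanged.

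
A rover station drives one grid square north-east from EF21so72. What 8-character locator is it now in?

Longitude extended square 7; +1 → 8.
Latitude extended square 2; +1 → 3.

EF21so83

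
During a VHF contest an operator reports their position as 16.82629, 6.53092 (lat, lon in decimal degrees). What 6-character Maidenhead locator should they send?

JK36gt

Offset from 180°W / 90°S: lon 186.5309°, lat 106.8263°.
Field: lon ⌊186.5309/20⌋ = 9 → J; lat ⌊106.8263/10⌋ = 10 → K.
Square: lon ⌊6.5309/2⌋ = 3; lat ⌊6.8263/1⌋ = 6.
Subsquare: lon ⌊0.5309/0.0833333⌋ = 6 → g; lat ⌊0.8263/0.0416667⌋ = 19 → t.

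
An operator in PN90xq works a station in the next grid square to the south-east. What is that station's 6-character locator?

QN00ap

Longitude subsquare x = 23; +1 → 24, wraps to 0 = a, carry into square.
Longitude square 9; +1 → 10, wraps to 0, carry into field.
Longitude field P = 15; +1 → 16 = Q.
Latitude subsquare q = 16; −1 → 15 = p.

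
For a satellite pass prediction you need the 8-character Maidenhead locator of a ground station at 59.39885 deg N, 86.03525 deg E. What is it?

NO39aj45

Add 180° to longitude and 90° to latitude: 266.03525, 149.39885.
Field (20°×10°, letters A–R): lon ⌊266.03525/20⌋ = 13 → N; lat ⌊149.39885/10⌋ = 14 → O.
Square (2°×1°, digits 0–9): lon ⌊6.03525/2⌋ = 3; lat ⌊9.39885/1⌋ = 9.
Subsquare (5′×2.5′, letters a–x): lon ⌊0.03525/0.0833333⌋ = 0 → a; lat ⌊0.39885/0.0416667⌋ = 9 → j.
Extended square (30″×15″, digits 0–9): lon ⌊0.03525/0.00833333⌋ = 4; lat ⌊0.02385/0.00416667⌋ = 5.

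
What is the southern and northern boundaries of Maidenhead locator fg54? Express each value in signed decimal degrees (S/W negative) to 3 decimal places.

-26.000, -25.000

Field F=5, G=6: +5·20° lon, +6·10° lat → SW at lon -80°, lat -30°.
Square 5, 4: +5·2° lon, +4·1° lat → SW at lon -70°, lat -26°.
Cell spans 2° lon × 1° lat.
south -26.000, north -25.000.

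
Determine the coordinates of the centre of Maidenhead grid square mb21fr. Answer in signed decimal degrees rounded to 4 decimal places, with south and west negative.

Field M=12, B=1: +12·20° lon, +1·10° lat → SW at lon 60°, lat -80°.
Square 2, 1: +2·2° lon, +1·1° lat → SW at lon 64°, lat -79°.
Subsquare f=5, r=17: +5·0.0833333° lon, +17·0.0416667° lat → SW at lon 64.4167°, lat -78.2917°.
Cell spans 0.0833333° lon × 0.0416667° lat. Centre is SW corner plus half of each.
latitude -78.2708, longitude 64.4583.

-78.2708, 64.4583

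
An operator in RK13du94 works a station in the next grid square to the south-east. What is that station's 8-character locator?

Longitude extended square 9; +1 → 10, wraps to 0, carry into subsquare.
Longitude subsquare d = 3; +1 → 4 = e.
Latitude extended square 4; −1 → 3.

RK13eu03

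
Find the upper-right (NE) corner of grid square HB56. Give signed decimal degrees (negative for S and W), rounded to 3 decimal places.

Field H=7, B=1: +7·20° lon, +1·10° lat → SW at lon -40°, lat -80°.
Square 5, 6: +5·2° lon, +6·1° lat → SW at lon -30°, lat -74°.
Cell spans 2° lon × 1° lat. NE corner is SW corner plus one full cell.
latitude -73.000, longitude -28.000.

-73.000, -28.000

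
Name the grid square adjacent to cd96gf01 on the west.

CD96ff91

Longitude extended square 0; −1 → -1, wraps to 9, carry into subsquare.
Longitude subsquare g = 6; −1 → 5 = f.
The latitude characters are unchanged.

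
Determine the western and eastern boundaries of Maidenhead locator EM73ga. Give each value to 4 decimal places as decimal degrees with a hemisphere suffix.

Field E=4, M=12: +4·20° lon, +12·10° lat → SW at lon -100°, lat 30°.
Square 7, 3: +7·2° lon, +3·1° lat → SW at lon -86°, lat 33°.
Subsquare g=6, a=0: +6·0.0833333° lon, +0·0.0416667° lat → SW at lon -85.5°, lat 33°.
Cell spans 0.0833333° lon × 0.0416667° lat.
west 85.5000° W, east 85.4167° W.

85.5000° W, 85.4167° W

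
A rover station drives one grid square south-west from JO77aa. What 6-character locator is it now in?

Longitude subsquare a = 0; −1 → -1, wraps to 23 = x, carry into square.
Longitude square 7; −1 → 6.
Latitude subsquare a = 0; −1 → -1, wraps to 23 = x, carry into square.
Latitude square 7; −1 → 6.

JO66xx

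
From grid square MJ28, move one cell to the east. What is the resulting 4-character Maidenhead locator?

Longitude square 2; +1 → 3.
The latitude characters are unchanged.

MJ38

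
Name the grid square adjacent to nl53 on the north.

Latitude square 3; +1 → 4.
The longitude characters are unchanged.

NL54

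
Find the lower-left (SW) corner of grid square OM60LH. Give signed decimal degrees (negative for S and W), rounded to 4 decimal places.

30.2917, 112.9167

Field O=14, M=12: +14·20° lon, +12·10° lat → SW at lon 100°, lat 30°.
Square 6, 0: +6·2° lon, +0·1° lat → SW at lon 112°, lat 30°.
Subsquare l=11, h=7: +11·0.0833333° lon, +7·0.0416667° lat → SW at lon 112.917°, lat 30.2917°.
latitude 30.2917, longitude 112.9167.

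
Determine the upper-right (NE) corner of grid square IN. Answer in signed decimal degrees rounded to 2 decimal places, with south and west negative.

Field I=8, N=13: +8·20° lon, +13·10° lat → SW at lon -20°, lat 40°.
Cell spans 20° lon × 10° lat. NE corner is SW corner plus one full cell.
latitude 50.00, longitude 0.00.

50.00, 0.00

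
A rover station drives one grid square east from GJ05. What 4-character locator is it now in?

GJ15

Longitude square 0; +1 → 1.
The latitude characters are unchanged.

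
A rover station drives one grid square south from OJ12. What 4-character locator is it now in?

OJ11

Latitude square 2; −1 → 1.
The longitude characters are unchanged.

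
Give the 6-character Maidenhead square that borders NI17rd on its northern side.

NI17re

Latitude subsquare d = 3; +1 → 4 = e.
The longitude characters are unchanged.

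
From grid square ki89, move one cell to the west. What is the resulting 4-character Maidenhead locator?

KI79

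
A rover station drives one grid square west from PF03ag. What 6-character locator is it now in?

Longitude subsquare a = 0; −1 → -1, wraps to 23 = x, carry into square.
Longitude square 0; −1 → -1, wraps to 9, carry into field.
Longitude field P = 15; −1 → 14 = O.
The latitude characters are unchanged.

OF93xg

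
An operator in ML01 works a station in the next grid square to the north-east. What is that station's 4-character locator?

ML12

Longitude square 0; +1 → 1.
Latitude square 1; +1 → 2.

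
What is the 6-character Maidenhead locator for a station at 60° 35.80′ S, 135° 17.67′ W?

CC29ij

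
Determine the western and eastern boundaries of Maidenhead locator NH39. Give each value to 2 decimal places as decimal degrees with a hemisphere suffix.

Field N=13, H=7: +13·20° lon, +7·10° lat → SW at lon 80°, lat -20°.
Square 3, 9: +3·2° lon, +9·1° lat → SW at lon 86°, lat -11°.
Cell spans 2° lon × 1° lat.
west 86.00° E, east 88.00° E.

86.00° E, 88.00° E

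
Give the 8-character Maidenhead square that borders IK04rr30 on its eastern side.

Longitude extended square 3; +1 → 4.
The latitude characters are unchanged.

IK04rr40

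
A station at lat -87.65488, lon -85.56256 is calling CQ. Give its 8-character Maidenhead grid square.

EA72fi22

Add 180° to longitude and 90° to latitude: 94.43744, 2.34512.
Field (20°×10°, letters A–R): 94.43744/20 → 4 → E, 2.34512/10 → 0 → A; chars EA.
Square (2°×1°, digits 0–9): 14.43744/2 → 7, 2.34512/1 → 2; chars 72.
Subsquare (5′×2.5′, letters a–x): 0.43744/0.0833333 → 5 → f, 0.34512/0.0416667 → 8 → i; chars fi.
Extended square (30″×15″, digits 0–9): 0.02077/0.00833333 → 2, 0.01179/0.00416667 → 2; chars 22.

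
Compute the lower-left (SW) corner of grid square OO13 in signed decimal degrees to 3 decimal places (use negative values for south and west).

53.000, 102.000

Field O=14, O=14: +14·20° lon, +14·10° lat → SW at lon 100°, lat 50°.
Square 1, 3: +1·2° lon, +3·1° lat → SW at lon 102°, lat 53°.
latitude 53.000, longitude 102.000.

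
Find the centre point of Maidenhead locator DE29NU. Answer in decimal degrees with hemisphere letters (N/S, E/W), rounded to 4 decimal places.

Field D=3, E=4: +3·20° lon, +4·10° lat → SW at lon -120°, lat -50°.
Square 2, 9: +2·2° lon, +9·1° lat → SW at lon -116°, lat -41°.
Subsquare n=13, u=20: +13·0.0833333° lon, +20·0.0416667° lat → SW at lon -114.917°, lat -40.1667°.
Cell spans 0.0833333° lon × 0.0416667° lat. Centre is SW corner plus half of each.
latitude 40.1458° S, longitude 114.8750° W.

40.1458° S, 114.8750° W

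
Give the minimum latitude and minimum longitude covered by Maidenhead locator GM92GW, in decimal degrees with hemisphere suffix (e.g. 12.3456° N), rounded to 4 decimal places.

Field G=6, M=12: +6·20° lon, +12·10° lat → SW at lon -60°, lat 30°.
Square 9, 2: +9·2° lon, +2·1° lat → SW at lon -42°, lat 32°.
Subsquare g=6, w=22: +6·0.0833333° lon, +22·0.0416667° lat → SW at lon -41.5°, lat 32.9167°.
latitude 32.9167° N, longitude 41.5000° W.

32.9167° N, 41.5000° W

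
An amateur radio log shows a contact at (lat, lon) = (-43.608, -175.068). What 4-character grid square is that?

Shift to the Maidenhead origin (180°W, 90°S): lon 4.93, lat 46.39.
Field: lon ⌊4.93/20⌋ = 0 → A; lat ⌊46.39/10⌋ = 4 → E.
Square: lon ⌊4.93/2⌋ = 2; lat ⌊6.39/1⌋ = 6.

AE26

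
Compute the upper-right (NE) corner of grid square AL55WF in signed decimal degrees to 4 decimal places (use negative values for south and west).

25.2500, -168.0833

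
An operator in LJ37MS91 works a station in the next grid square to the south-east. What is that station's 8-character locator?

Longitude extended square 9; +1 → 10, wraps to 0, carry into subsquare.
Longitude subsquare m = 12; +1 → 13 = n.
Latitude extended square 1; −1 → 0.

LJ37ns00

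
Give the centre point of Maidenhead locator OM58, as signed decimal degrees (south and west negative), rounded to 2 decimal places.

38.50, 111.00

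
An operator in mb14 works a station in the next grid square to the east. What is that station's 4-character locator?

MB24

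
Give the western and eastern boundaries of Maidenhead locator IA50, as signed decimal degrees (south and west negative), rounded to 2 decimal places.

Field I=8, A=0: +8·20° lon, +0·10° lat → SW at lon -20°, lat -90°.
Square 5, 0: +5·2° lon, +0·1° lat → SW at lon -10°, lat -90°.
Cell spans 2° lon × 1° lat.
west -10.00, east -8.00.

-10.00, -8.00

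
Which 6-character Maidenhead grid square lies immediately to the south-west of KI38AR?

KI28xq

Longitude subsquare a = 0; −1 → -1, wraps to 23 = x, carry into square.
Longitude square 3; −1 → 2.
Latitude subsquare r = 17; −1 → 16 = q.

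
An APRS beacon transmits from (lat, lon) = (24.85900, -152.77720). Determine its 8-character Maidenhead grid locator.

Shift to the Maidenhead origin (180°W, 90°S): lon 27.22280, lat 114.85900.
Field: 27.22280/20 → 1 → B, 114.85900/10 → 11 → L; chars BL.
Square: 7.22280/2 → 3, 4.85900/1 → 4; chars 34.
Subsquare: 1.22280/0.0833333 → 14 → o, 0.85900/0.0416667 → 20 → u; chars ou.
Extended square: 0.05613/0.00833333 → 6, 0.02567/0.00416667 → 6; chars 66.

BL34ou66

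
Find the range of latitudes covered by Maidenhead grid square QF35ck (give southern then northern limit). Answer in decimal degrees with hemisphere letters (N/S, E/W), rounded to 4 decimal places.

Field Q=16, F=5: +16·20° lon, +5·10° lat → SW at lon 140°, lat -40°.
Square 3, 5: +3·2° lon, +5·1° lat → SW at lon 146°, lat -35°.
Subsquare c=2, k=10: +2·0.0833333° lon, +10·0.0416667° lat → SW at lon 146.167°, lat -34.5833°.
Cell spans 0.0833333° lon × 0.0416667° lat.
south 34.5833° S, north 34.5417° S.

34.5833° S, 34.5417° S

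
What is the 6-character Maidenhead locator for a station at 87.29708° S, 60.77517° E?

Offset from 180°W / 90°S: lon 240.7752°, lat 2.7029°.
Field: 240.7752/20 → 12 → M, 2.7029/10 → 0 → A; chars MA.
Square: 0.7752/2 → 0, 2.7029/1 → 2; chars 02.
Subsquare: 0.7752/0.0833333 → 9 → j, 0.7029/0.0416667 → 16 → q; chars jq.

MA02jq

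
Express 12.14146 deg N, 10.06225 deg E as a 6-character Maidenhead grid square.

JK52ad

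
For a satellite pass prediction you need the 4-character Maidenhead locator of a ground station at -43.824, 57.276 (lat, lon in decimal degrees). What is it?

Offset from 180°W / 90°S: lon 237.28°, lat 46.18°.
Field: 237.28/20 → 11 → L, 46.18/10 → 4 → E; chars LE.
Square: 17.28/2 → 8, 6.18/1 → 6; chars 86.

LE86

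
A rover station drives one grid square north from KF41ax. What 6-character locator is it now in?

Latitude subsquare x = 23; +1 → 24, wraps to 0 = a, carry into square.
Latitude square 1; +1 → 2.
The longitude characters are unchanged.

KF42aa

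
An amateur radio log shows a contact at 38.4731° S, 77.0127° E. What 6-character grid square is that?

MF81mm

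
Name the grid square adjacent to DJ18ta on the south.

DJ17tx

Latitude subsquare a = 0; −1 → -1, wraps to 23 = x, carry into square.
Latitude square 8; −1 → 7.
The longitude characters are unchanged.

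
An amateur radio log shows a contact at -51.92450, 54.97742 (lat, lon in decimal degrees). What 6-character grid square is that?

LD78lb

Offset from 180°W / 90°S: lon 234.9774°, lat 38.0755°.
Field: lon ⌊234.9774/20⌋ = 11 → L; lat ⌊38.0755/10⌋ = 3 → D.
Square: lon ⌊14.9774/2⌋ = 7; lat ⌊8.0755/1⌋ = 8.
Subsquare: lon ⌊0.9774/0.0833333⌋ = 11 → l; lat ⌊0.0755/0.0416667⌋ = 1 → b.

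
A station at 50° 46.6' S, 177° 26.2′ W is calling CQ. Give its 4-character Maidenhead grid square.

Shift to the Maidenhead origin (180°W, 90°S): lon 2.56, lat 39.22.
Field: lon ⌊2.56/20⌋ = 0 → A; lat ⌊39.22/10⌋ = 3 → D.
Square: lon ⌊2.56/2⌋ = 1; lat ⌊9.22/1⌋ = 9.

AD19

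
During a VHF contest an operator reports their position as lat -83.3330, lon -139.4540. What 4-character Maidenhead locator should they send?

CA06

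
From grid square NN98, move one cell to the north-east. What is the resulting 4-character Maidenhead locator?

ON09

Longitude square 9; +1 → 10, wraps to 0, carry into field.
Longitude field N = 13; +1 → 14 = O.
Latitude square 8; +1 → 9.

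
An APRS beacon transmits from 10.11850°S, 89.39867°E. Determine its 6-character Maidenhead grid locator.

Add 180° to longitude and 90° to latitude: 269.3987, 79.8815.
Field (20°×10°, letters A–R): 269.3987/20 → 13 → N, 79.8815/10 → 7 → H; chars NH.
Square (2°×1°, digits 0–9): 9.3987/2 → 4, 9.8815/1 → 9; chars 49.
Subsquare (5′×2.5′, letters a–x): 1.3987/0.0833333 → 16 → q, 0.8815/0.0416667 → 21 → v; chars qv.

NH49qv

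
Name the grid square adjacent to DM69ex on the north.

DN60ea

Latitude subsquare x = 23; +1 → 24, wraps to 0 = a, carry into square.
Latitude square 9; +1 → 10, wraps to 0, carry into field.
Latitude field M = 12; +1 → 13 = N.
The longitude characters are unchanged.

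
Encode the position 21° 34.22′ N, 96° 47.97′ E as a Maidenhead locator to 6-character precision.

Add 180° to longitude and 90° to latitude: 276.7995, 111.5703.
Field: lon ⌊276.7995/20⌋ = 13 → N; lat ⌊111.5703/10⌋ = 11 → L.
Square: lon ⌊16.7995/2⌋ = 8; lat ⌊1.5703/1⌋ = 1.
Subsquare: lon ⌊0.7995/0.0833333⌋ = 9 → j; lat ⌊0.5703/0.0416667⌋ = 13 → n.

NL81jn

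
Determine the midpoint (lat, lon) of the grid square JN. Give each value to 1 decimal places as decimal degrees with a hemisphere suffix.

45.0° N, 10.0° E

Field J=9, N=13: +9·20° lon, +13·10° lat → SW at lon 0°, lat 40°.
Cell spans 20° lon × 10° lat. Centre is SW corner plus half of each.
latitude 45.0° N, longitude 10.0° E.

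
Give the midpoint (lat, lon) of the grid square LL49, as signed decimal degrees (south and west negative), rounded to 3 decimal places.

Field L=11, L=11: +11·20° lon, +11·10° lat → SW at lon 40°, lat 20°.
Square 4, 9: +4·2° lon, +9·1° lat → SW at lon 48°, lat 29°.
Cell spans 2° lon × 1° lat. Centre is SW corner plus half of each.
latitude 29.500, longitude 49.000.

29.500, 49.000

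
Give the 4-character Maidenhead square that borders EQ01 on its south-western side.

Longitude square 0; −1 → -1, wraps to 9, carry into field.
Longitude field E = 4; −1 → 3 = D.
Latitude square 1; −1 → 0.

DQ90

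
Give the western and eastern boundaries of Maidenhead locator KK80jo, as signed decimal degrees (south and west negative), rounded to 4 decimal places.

36.7500, 36.8333

Field K=10, K=10: +10·20° lon, +10·10° lat → SW at lon 20°, lat 10°.
Square 8, 0: +8·2° lon, +0·1° lat → SW at lon 36°, lat 10°.
Subsquare j=9, o=14: +9·0.0833333° lon, +14·0.0416667° lat → SW at lon 36.75°, lat 10.5833°.
Cell spans 0.0833333° lon × 0.0416667° lat.
west 36.7500, east 36.8333.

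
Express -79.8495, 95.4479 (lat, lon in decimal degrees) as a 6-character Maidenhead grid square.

NB70rd

Shift to the Maidenhead origin (180°W, 90°S): lon 275.4479, lat 10.1505.
Field: 275.4479/20 → 13 → N, 10.1505/10 → 1 → B; chars NB.
Square: 15.4479/2 → 7, 0.1505/1 → 0; chars 70.
Subsquare: 1.4479/0.0833333 → 17 → r, 0.1505/0.0416667 → 3 → d; chars rd.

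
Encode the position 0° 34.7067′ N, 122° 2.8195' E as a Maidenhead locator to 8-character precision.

PJ10an58

Add 180° to longitude and 90° to latitude: 302.04699, 90.57845.
Field: 302.04699/20 → 15 → P, 90.57845/10 → 9 → J; chars PJ.
Square: 2.04699/2 → 1, 0.57845/1 → 0; chars 10.
Subsquare: 0.04699/0.0833333 → 0 → a, 0.57845/0.0416667 → 13 → n; chars an.
Extended square: 0.04699/0.00833333 → 5, 0.03678/0.00416667 → 8; chars 58.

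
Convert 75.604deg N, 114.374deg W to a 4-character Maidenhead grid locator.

Add 180° to longitude and 90° to latitude: 65.63, 165.60.
Field: 65.63/20 → 3 → D, 165.60/10 → 16 → Q; chars DQ.
Square: 5.63/2 → 2, 5.60/1 → 5; chars 25.

DQ25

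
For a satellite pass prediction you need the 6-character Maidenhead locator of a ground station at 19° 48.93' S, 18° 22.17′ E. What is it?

Shift to the Maidenhead origin (180°W, 90°S): lon 198.3695, lat 70.1845.
Field: lon ⌊198.3695/20⌋ = 9 → J; lat ⌊70.1845/10⌋ = 7 → H.
Square: lon ⌊18.3695/2⌋ = 9; lat ⌊0.1845/1⌋ = 0.
Subsquare: lon ⌊0.3695/0.0833333⌋ = 4 → e; lat ⌊0.1845/0.0416667⌋ = 4 → e.

JH90ee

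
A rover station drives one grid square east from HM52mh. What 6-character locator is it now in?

HM52nh

Longitude subsquare m = 12; +1 → 13 = n.
The latitude characters are unchanged.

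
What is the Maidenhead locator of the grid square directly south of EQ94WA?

Latitude subsquare a = 0; −1 → -1, wraps to 23 = x, carry into square.
Latitude square 4; −1 → 3.
The longitude characters are unchanged.

EQ93wx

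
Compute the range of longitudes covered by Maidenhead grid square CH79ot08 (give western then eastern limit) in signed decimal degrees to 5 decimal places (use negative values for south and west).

-124.83333, -124.82500

Field C=2, H=7: +2·20° lon, +7·10° lat → SW at lon -140°, lat -20°.
Square 7, 9: +7·2° lon, +9·1° lat → SW at lon -126°, lat -11°.
Subsquare o=14, t=19: +14·0.0833333° lon, +19·0.0416667° lat → SW at lon -124.833°, lat -10.2083°.
Extended square 0, 8: +0·0.00833333° lon, +8·0.00416667° lat → SW at lon -124.833°, lat -10.175°.
Cell spans 0.00833333° lon × 0.00416667° lat.
west -124.83333, east -124.82500.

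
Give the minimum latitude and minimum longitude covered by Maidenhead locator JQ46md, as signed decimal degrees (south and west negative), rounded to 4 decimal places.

76.1250, 9.0000

Field J=9, Q=16: +9·20° lon, +16·10° lat → SW at lon 0°, lat 70°.
Square 4, 6: +4·2° lon, +6·1° lat → SW at lon 8°, lat 76°.
Subsquare m=12, d=3: +12·0.0833333° lon, +3·0.0416667° lat → SW at lon 9°, lat 76.125°.
latitude 76.1250, longitude 9.0000.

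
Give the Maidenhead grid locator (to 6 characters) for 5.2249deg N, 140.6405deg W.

BJ95qf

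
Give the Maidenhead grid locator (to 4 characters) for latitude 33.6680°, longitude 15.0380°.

Offset from 180°W / 90°S: lon 195.04°, lat 123.67°.
Field: lon ⌊195.04/20⌋ = 9 → J; lat ⌊123.67/10⌋ = 12 → M.
Square: lon ⌊15.04/2⌋ = 7; lat ⌊3.67/1⌋ = 3.

JM73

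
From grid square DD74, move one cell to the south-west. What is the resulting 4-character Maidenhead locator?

Longitude square 7; −1 → 6.
Latitude square 4; −1 → 3.

DD63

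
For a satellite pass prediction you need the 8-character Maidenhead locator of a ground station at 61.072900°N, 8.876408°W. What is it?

Add 180° to longitude and 90° to latitude: 171.12359, 151.07290.
Field (20°×10°, letters A–R): 171.12359/20 → 8 → I, 151.07290/10 → 15 → P; chars IP.
Square (2°×1°, digits 0–9): 11.12359/2 → 5, 1.07290/1 → 1; chars 51.
Subsquare (5′×2.5′, letters a–x): 1.12359/0.0833333 → 13 → n, 0.07290/0.0416667 → 1 → b; chars nb.
Extended square (30″×15″, digits 0–9): 0.04026/0.00833333 → 4, 0.03123/0.00416667 → 7; chars 47.

IP51nb47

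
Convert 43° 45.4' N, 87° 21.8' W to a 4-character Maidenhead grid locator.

EN63

Add 180° to longitude and 90° to latitude: 92.64, 133.76.
Field: lon ⌊92.64/20⌋ = 4 → E; lat ⌊133.76/10⌋ = 13 → N.
Square: lon ⌊12.64/2⌋ = 6; lat ⌊3.76/1⌋ = 3.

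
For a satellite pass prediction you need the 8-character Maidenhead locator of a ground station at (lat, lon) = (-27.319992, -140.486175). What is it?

BG92sq13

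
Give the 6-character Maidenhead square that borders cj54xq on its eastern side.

Longitude subsquare x = 23; +1 → 24, wraps to 0 = a, carry into square.
Longitude square 5; +1 → 6.
The latitude characters are unchanged.

CJ64aq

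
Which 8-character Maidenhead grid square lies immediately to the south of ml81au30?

ML81at39

Latitude extended square 0; −1 → -1, wraps to 9, carry into subsquare.
Latitude subsquare u = 20; −1 → 19 = t.
The longitude characters are unchanged.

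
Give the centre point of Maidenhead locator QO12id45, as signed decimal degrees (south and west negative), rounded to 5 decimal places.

52.14792, 142.70417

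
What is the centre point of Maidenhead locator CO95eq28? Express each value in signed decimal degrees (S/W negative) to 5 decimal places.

Field C=2, O=14: +2·20° lon, +14·10° lat → SW at lon -140°, lat 50°.
Square 9, 5: +9·2° lon, +5·1° lat → SW at lon -122°, lat 55°.
Subsquare e=4, q=16: +4·0.0833333° lon, +16·0.0416667° lat → SW at lon -121.667°, lat 55.6667°.
Extended square 2, 8: +2·0.00833333° lon, +8·0.00416667° lat → SW at lon -121.65°, lat 55.7°.
Cell spans 0.00833333° lon × 0.00416667° lat. Centre is SW corner plus half of each.
latitude 55.70208, longitude -121.64583.

55.70208, -121.64583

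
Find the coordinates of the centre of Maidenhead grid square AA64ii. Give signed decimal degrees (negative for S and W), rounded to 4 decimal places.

-85.6458, -167.2917

Field A=0, A=0: +0·20° lon, +0·10° lat → SW at lon -180°, lat -90°.
Square 6, 4: +6·2° lon, +4·1° lat → SW at lon -168°, lat -86°.
Subsquare i=8, i=8: +8·0.0833333° lon, +8·0.0416667° lat → SW at lon -167.333°, lat -85.6667°.
Cell spans 0.0833333° lon × 0.0416667° lat. Centre is SW corner plus half of each.
latitude -85.6458, longitude -167.2917.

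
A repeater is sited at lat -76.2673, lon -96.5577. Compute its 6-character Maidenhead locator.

Add 180° to longitude and 90° to latitude: 83.4423, 13.7327.
Field (20°×10°, letters A–R): lon ⌊83.4423/20⌋ = 4 → E; lat ⌊13.7327/10⌋ = 1 → B.
Square (2°×1°, digits 0–9): lon ⌊3.4423/2⌋ = 1; lat ⌊3.7327/1⌋ = 3.
Subsquare (5′×2.5′, letters a–x): lon ⌊1.4423/0.0833333⌋ = 17 → r; lat ⌊0.7327/0.0416667⌋ = 17 → r.

EB13rr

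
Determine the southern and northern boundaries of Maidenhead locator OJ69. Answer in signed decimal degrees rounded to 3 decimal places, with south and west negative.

9.000, 10.000

Field O=14, J=9: +14·20° lon, +9·10° lat → SW at lon 100°, lat 0°.
Square 6, 9: +6·2° lon, +9·1° lat → SW at lon 112°, lat 9°.
Cell spans 2° lon × 1° lat.
south 9.000, north 10.000.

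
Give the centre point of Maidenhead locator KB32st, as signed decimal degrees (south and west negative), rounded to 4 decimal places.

-77.1875, 27.5417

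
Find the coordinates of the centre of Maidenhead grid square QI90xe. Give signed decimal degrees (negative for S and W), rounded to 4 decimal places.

-9.8125, 159.9583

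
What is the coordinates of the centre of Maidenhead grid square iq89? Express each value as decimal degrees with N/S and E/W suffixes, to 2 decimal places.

Field I=8, Q=16: +8·20° lon, +16·10° lat → SW at lon -20°, lat 70°.
Square 8, 9: +8·2° lon, +9·1° lat → SW at lon -4°, lat 79°.
Cell spans 2° lon × 1° lat. Centre is SW corner plus half of each.
latitude 79.50° N, longitude 3.00° W.

79.50° N, 3.00° W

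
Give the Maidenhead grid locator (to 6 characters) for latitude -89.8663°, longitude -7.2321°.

IA60jd

Add 180° to longitude and 90° to latitude: 172.7679, 0.1337.
Field: 172.7679/20 → 8 → I, 0.1337/10 → 0 → A; chars IA.
Square: 12.7679/2 → 6, 0.1337/1 → 0; chars 60.
Subsquare: 0.7679/0.0833333 → 9 → j, 0.1337/0.0416667 → 3 → d; chars jd.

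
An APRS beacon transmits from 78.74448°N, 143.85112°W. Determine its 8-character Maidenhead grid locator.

BQ88br78

Shift to the Maidenhead origin (180°W, 90°S): lon 36.14888, lat 168.74448.
Field: 36.14888/20 → 1 → B, 168.74448/10 → 16 → Q; chars BQ.
Square: 16.14888/2 → 8, 8.74448/1 → 8; chars 88.
Subsquare: 0.14888/0.0833333 → 1 → b, 0.74448/0.0416667 → 17 → r; chars br.
Extended square: 0.06555/0.00833333 → 7, 0.03615/0.00416667 → 8; chars 78.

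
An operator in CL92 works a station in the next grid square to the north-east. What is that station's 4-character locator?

Longitude square 9; +1 → 10, wraps to 0, carry into field.
Longitude field C = 2; +1 → 3 = D.
Latitude square 2; +1 → 3.

DL03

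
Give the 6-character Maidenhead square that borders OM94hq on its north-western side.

Longitude subsquare h = 7; −1 → 6 = g.
Latitude subsquare q = 16; +1 → 17 = r.

OM94gr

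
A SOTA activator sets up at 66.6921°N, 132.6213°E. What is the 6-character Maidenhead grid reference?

PP66hq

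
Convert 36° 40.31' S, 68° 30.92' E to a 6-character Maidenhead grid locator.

MF43gh

Shift to the Maidenhead origin (180°W, 90°S): lon 248.5153, lat 53.3282.
Field (20°×10°, letters A–R): lon ⌊248.5153/20⌋ = 12 → M; lat ⌊53.3282/10⌋ = 5 → F.
Square (2°×1°, digits 0–9): lon ⌊8.5153/2⌋ = 4; lat ⌊3.3282/1⌋ = 3.
Subsquare (5′×2.5′, letters a–x): lon ⌊0.5153/0.0833333⌋ = 6 → g; lat ⌊0.3282/0.0416667⌋ = 7 → h.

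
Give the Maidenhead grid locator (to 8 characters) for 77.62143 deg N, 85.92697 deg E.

NQ27xo19

Offset from 180°W / 90°S: lon 265.92697°, lat 167.62143°.
Field (20°×10°, letters A–R): 265.92697/20 → 13 → N, 167.62143/10 → 16 → Q; chars NQ.
Square (2°×1°, digits 0–9): 5.92697/2 → 2, 7.62143/1 → 7; chars 27.
Subsquare (5′×2.5′, letters a–x): 1.92697/0.0833333 → 23 → x, 0.62143/0.0416667 → 14 → o; chars xo.
Extended square (30″×15″, digits 0–9): 0.01030/0.00833333 → 1, 0.03810/0.00416667 → 9; chars 19.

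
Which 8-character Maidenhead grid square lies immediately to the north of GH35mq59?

GH35mr50

Latitude extended square 9; +1 → 10, wraps to 0, carry into subsquare.
Latitude subsquare q = 16; +1 → 17 = r.
The longitude characters are unchanged.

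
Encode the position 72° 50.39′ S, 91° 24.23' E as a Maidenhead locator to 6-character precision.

Add 180° to longitude and 90° to latitude: 271.4038, 17.1602.
Field: lon ⌊271.4038/20⌋ = 13 → N; lat ⌊17.1602/10⌋ = 1 → B.
Square: lon ⌊11.4038/2⌋ = 5; lat ⌊7.1602/1⌋ = 7.
Subsquare: lon ⌊1.4038/0.0833333⌋ = 16 → q; lat ⌊0.1602/0.0416667⌋ = 3 → d.

NB57qd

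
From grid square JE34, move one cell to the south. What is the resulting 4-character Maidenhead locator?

JE33

Latitude square 4; −1 → 3.
The longitude characters are unchanged.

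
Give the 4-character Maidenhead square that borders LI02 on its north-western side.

Longitude square 0; −1 → -1, wraps to 9, carry into field.
Longitude field L = 11; −1 → 10 = K.
Latitude square 2; +1 → 3.

KI93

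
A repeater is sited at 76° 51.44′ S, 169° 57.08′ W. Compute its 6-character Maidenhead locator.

AB53ad

Offset from 180°W / 90°S: lon 10.0487°, lat 13.1427°.
Field (20°×10°, letters A–R): lon ⌊10.0487/20⌋ = 0 → A; lat ⌊13.1427/10⌋ = 1 → B.
Square (2°×1°, digits 0–9): lon ⌊10.0487/2⌋ = 5; lat ⌊3.1427/1⌋ = 3.
Subsquare (5′×2.5′, letters a–x): lon ⌊0.0487/0.0833333⌋ = 0 → a; lat ⌊0.1427/0.0416667⌋ = 3 → d.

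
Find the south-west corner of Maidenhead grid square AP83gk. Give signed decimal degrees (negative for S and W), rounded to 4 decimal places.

Field A=0, P=15: +0·20° lon, +15·10° lat → SW at lon -180°, lat 60°.
Square 8, 3: +8·2° lon, +3·1° lat → SW at lon -164°, lat 63°.
Subsquare g=6, k=10: +6·0.0833333° lon, +10·0.0416667° lat → SW at lon -163.5°, lat 63.4167°.
latitude 63.4167, longitude -163.5000.

63.4167, -163.5000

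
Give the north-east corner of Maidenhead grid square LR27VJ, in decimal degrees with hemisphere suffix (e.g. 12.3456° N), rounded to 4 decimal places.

87.4167° N, 45.8333° E

Field L=11, R=17: +11·20° lon, +17·10° lat → SW at lon 40°, lat 80°.
Square 2, 7: +2·2° lon, +7·1° lat → SW at lon 44°, lat 87°.
Subsquare v=21, j=9: +21·0.0833333° lon, +9·0.0416667° lat → SW at lon 45.75°, lat 87.375°.
Cell spans 0.0833333° lon × 0.0416667° lat. NE corner is SW corner plus one full cell.
latitude 87.4167° N, longitude 45.8333° E.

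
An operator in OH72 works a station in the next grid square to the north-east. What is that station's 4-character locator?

OH83

Longitude square 7; +1 → 8.
Latitude square 2; +1 → 3.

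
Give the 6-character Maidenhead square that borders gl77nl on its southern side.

GL77nk

Latitude subsquare l = 11; −1 → 10 = k.
The longitude characters are unchanged.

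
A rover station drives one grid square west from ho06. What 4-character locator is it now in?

GO96

Longitude square 0; −1 → -1, wraps to 9, carry into field.
Longitude field H = 7; −1 → 6 = G.
The latitude characters are unchanged.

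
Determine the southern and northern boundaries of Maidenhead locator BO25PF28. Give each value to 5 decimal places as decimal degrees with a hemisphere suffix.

55.24167° N, 55.24583° N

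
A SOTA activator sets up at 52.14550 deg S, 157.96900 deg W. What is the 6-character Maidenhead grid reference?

BD17au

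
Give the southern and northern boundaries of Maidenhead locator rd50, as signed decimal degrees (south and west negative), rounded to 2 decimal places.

-60.00, -59.00

Field R=17, D=3: +17·20° lon, +3·10° lat → SW at lon 160°, lat -60°.
Square 5, 0: +5·2° lon, +0·1° lat → SW at lon 170°, lat -60°.
Cell spans 2° lon × 1° lat.
south -60.00, north -59.00.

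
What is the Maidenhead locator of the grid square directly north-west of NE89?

Longitude square 8; −1 → 7.
Latitude square 9; +1 → 10, wraps to 0, carry into field.
Latitude field E = 4; +1 → 5 = F.

NF70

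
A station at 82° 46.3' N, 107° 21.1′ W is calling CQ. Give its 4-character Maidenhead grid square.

Shift to the Maidenhead origin (180°W, 90°S): lon 72.65, lat 172.77.
Field (20°×10°, letters A–R): 72.65/20 → 3 → D, 172.77/10 → 17 → R; chars DR.
Square (2°×1°, digits 0–9): 12.65/2 → 6, 2.77/1 → 2; chars 62.

DR62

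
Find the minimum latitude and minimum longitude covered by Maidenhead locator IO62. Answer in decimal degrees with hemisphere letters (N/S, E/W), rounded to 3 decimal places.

52.000° N, 8.000° W

Field I=8, O=14: +8·20° lon, +14·10° lat → SW at lon -20°, lat 50°.
Square 6, 2: +6·2° lon, +2·1° lat → SW at lon -8°, lat 52°.
latitude 52.000° N, longitude 8.000° W.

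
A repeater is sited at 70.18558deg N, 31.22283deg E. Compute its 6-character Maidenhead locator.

KQ50oe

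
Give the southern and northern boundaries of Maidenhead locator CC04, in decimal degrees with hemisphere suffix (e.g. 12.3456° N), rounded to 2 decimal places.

66.00° S, 65.00° S

Field C=2, C=2: +2·20° lon, +2·10° lat → SW at lon -140°, lat -70°.
Square 0, 4: +0·2° lon, +4·1° lat → SW at lon -140°, lat -66°.
Cell spans 2° lon × 1° lat.
south 66.00° S, north 65.00° S.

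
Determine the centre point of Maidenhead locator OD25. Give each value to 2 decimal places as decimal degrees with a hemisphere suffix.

Field O=14, D=3: +14·20° lon, +3·10° lat → SW at lon 100°, lat -60°.
Square 2, 5: +2·2° lon, +5·1° lat → SW at lon 104°, lat -55°.
Cell spans 2° lon × 1° lat. Centre is SW corner plus half of each.
latitude 54.50° S, longitude 105.00° E.

54.50° S, 105.00° E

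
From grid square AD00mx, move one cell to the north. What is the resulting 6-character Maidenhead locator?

Latitude subsquare x = 23; +1 → 24, wraps to 0 = a, carry into square.
Latitude square 0; +1 → 1.
The longitude characters are unchanged.

AD01ma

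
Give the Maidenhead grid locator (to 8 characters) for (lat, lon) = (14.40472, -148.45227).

BK54sj57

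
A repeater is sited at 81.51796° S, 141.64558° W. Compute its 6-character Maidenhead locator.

BA98el

Shift to the Maidenhead origin (180°W, 90°S): lon 38.3544, lat 8.4820.
Field: 38.3544/20 → 1 → B, 8.4820/10 → 0 → A; chars BA.
Square: 18.3544/2 → 9, 8.4820/1 → 8; chars 98.
Subsquare: 0.3544/0.0833333 → 4 → e, 0.4820/0.0416667 → 11 → l; chars el.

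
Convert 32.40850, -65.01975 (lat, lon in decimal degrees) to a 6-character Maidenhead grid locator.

Offset from 180°W / 90°S: lon 114.9802°, lat 122.4085°.
Field: lon ⌊114.9802/20⌋ = 5 → F; lat ⌊122.4085/10⌋ = 12 → M.
Square: lon ⌊14.9802/2⌋ = 7; lat ⌊2.4085/1⌋ = 2.
Subsquare: lon ⌊0.9802/0.0833333⌋ = 11 → l; lat ⌊0.4085/0.0416667⌋ = 9 → j.

FM72lj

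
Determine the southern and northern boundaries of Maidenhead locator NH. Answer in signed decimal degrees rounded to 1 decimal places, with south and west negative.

Field N=13, H=7: +13·20° lon, +7·10° lat → SW at lon 80°, lat -20°.
Cell spans 20° lon × 10° lat.
south -20.0, north -10.0.

-20.0, -10.0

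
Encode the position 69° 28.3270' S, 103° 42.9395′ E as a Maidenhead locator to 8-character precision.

OC10um56

Shift to the Maidenhead origin (180°W, 90°S): lon 283.71566, lat 20.52788.
Field (20°×10°, letters A–R): lon ⌊283.71566/20⌋ = 14 → O; lat ⌊20.52788/10⌋ = 2 → C.
Square (2°×1°, digits 0–9): lon ⌊3.71566/2⌋ = 1; lat ⌊0.52788/1⌋ = 0.
Subsquare (5′×2.5′, letters a–x): lon ⌊1.71566/0.0833333⌋ = 20 → u; lat ⌊0.52788/0.0416667⌋ = 12 → m.
Extended square (30″×15″, digits 0–9): lon ⌊0.04899/0.00833333⌋ = 5; lat ⌊0.02788/0.00416667⌋ = 6.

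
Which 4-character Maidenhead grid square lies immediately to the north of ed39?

EE30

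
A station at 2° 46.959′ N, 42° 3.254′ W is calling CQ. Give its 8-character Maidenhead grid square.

Add 180° to longitude and 90° to latitude: 137.94577, 92.78265.
Field (20°×10°, letters A–R): 137.94577/20 → 6 → G, 92.78265/10 → 9 → J; chars GJ.
Square (2°×1°, digits 0–9): 17.94577/2 → 8, 2.78265/1 → 2; chars 82.
Subsquare (5′×2.5′, letters a–x): 1.94577/0.0833333 → 23 → x, 0.78265/0.0416667 → 18 → s; chars xs.
Extended square (30″×15″, digits 0–9): 0.02910/0.00833333 → 3, 0.03265/0.00416667 → 7; chars 37.

GJ82xs37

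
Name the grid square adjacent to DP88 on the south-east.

DP97

Longitude square 8; +1 → 9.
Latitude square 8; −1 → 7.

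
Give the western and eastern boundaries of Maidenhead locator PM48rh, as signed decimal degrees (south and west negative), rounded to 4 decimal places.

Field P=15, M=12: +15·20° lon, +12·10° lat → SW at lon 120°, lat 30°.
Square 4, 8: +4·2° lon, +8·1° lat → SW at lon 128°, lat 38°.
Subsquare r=17, h=7: +17·0.0833333° lon, +7·0.0416667° lat → SW at lon 129.417°, lat 38.2917°.
Cell spans 0.0833333° lon × 0.0416667° lat.
west 129.4167, east 129.5000.

129.4167, 129.5000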